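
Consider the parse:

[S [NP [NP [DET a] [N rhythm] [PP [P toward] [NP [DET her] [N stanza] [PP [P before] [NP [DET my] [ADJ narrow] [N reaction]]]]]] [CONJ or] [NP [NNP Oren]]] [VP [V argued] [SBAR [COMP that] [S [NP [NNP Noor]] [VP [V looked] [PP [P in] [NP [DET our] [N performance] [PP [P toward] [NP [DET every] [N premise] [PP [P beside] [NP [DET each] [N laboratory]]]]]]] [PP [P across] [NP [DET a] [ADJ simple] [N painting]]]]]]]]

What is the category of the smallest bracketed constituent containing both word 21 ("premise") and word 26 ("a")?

VP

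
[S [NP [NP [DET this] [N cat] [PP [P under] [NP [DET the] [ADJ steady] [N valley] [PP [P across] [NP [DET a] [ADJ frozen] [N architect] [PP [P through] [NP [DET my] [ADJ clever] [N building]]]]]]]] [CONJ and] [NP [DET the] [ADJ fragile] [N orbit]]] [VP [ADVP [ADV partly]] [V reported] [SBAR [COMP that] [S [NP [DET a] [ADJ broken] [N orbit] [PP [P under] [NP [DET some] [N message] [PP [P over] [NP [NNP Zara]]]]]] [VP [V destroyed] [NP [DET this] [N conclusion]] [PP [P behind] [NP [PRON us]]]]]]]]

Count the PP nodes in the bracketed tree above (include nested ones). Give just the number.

Scanning left to right, an opening `[PP` appears at word positions 3, 7, 11, 25, 28, 33 — 6 in total.

6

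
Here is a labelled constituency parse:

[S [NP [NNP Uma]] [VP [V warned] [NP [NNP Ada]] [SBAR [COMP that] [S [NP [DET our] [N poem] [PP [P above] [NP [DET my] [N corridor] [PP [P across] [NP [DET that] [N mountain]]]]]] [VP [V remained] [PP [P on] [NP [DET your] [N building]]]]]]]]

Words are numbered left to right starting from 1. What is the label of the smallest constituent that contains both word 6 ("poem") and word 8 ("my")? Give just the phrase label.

NP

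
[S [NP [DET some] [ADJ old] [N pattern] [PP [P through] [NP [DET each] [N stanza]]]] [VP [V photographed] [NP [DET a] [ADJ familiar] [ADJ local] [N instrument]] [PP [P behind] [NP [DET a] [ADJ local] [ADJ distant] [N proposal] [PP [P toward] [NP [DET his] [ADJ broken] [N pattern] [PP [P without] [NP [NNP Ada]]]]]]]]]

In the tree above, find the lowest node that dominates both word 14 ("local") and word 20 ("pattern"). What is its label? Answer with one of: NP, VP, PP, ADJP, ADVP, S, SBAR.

The smallest bracket enclosing both words is [NP a local distant proposal toward his broken pattern without Ada], so the label is NP.

NP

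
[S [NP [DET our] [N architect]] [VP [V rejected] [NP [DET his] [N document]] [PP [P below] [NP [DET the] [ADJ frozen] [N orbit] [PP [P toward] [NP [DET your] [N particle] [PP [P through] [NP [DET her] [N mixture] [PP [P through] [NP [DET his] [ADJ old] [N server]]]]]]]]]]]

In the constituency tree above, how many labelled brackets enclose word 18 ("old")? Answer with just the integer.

Counting open brackets not yet closed at "old": [S [VP [PP [NP [PP [NP [PP [NP [PP [NP [ADJ = 11.

11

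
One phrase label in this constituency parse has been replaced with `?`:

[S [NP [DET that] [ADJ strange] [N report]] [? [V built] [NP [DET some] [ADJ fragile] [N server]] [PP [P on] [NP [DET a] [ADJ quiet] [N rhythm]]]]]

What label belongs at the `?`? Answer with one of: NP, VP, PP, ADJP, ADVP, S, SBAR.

VP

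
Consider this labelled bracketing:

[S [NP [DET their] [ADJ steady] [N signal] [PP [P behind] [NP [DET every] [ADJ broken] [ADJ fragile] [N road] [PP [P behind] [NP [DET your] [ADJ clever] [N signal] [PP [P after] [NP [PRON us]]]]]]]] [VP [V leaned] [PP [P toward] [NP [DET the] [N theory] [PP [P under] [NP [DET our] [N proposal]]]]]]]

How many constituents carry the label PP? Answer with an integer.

5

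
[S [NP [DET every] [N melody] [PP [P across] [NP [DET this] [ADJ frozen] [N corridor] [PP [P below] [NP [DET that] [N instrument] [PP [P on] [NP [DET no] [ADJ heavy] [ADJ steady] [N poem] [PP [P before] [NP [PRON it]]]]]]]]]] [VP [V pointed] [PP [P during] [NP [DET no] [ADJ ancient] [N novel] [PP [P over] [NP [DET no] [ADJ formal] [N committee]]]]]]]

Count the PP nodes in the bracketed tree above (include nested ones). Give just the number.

The PP constituents are: [PP across this frozen corridor below that instrument on no heavy steady poem before it]; [PP below that instrument on no heavy steady poem before it]; [PP on no heavy steady poem before it]; [PP before it]; [PP during no ancient novel over no formal committee]; [PP over no formal committee]. Total: 6.

6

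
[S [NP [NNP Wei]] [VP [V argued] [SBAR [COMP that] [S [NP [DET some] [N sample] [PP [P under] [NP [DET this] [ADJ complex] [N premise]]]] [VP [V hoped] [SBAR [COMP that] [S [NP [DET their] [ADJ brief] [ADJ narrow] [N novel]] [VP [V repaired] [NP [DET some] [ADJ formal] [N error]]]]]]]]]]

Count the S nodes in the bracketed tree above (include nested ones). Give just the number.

3

The S constituents are: [S Wei argued that some sample under this complex premise hoped that their brief narrow novel repaired some formal error]; [S some sample under this complex premise hoped that their brief narrow novel repaired some formal error]; [S their brief narrow novel repaired some formal error]. Total: 3.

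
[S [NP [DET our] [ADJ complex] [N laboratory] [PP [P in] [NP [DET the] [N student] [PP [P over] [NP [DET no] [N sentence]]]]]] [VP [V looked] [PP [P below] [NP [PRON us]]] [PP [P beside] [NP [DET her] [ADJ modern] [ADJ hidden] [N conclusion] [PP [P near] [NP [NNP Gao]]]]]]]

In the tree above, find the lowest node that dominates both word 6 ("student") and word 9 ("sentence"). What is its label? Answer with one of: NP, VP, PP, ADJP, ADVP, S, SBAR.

Word 6 lies under S → NP → PP → NP → N; word 9 lies under S → NP → PP → NP → PP → NP → N. The lowest shared node is the NP.

NP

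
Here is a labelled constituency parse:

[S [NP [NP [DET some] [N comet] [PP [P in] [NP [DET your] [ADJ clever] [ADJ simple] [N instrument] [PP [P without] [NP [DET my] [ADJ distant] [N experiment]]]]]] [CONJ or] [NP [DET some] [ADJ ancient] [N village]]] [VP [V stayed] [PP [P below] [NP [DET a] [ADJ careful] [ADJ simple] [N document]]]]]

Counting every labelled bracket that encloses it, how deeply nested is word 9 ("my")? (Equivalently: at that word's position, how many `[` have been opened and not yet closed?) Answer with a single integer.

8

Counting open brackets not yet closed at "my": [S [NP [NP [PP [NP [PP [NP [DET = 8.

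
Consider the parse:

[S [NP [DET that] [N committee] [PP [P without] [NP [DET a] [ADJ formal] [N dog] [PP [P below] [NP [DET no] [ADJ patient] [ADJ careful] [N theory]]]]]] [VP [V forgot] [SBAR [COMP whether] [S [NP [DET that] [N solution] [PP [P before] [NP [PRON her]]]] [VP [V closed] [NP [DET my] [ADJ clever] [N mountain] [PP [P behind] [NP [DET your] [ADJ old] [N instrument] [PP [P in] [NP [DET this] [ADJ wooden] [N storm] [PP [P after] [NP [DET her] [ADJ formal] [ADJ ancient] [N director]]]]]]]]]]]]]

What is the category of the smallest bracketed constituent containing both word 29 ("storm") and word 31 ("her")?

NP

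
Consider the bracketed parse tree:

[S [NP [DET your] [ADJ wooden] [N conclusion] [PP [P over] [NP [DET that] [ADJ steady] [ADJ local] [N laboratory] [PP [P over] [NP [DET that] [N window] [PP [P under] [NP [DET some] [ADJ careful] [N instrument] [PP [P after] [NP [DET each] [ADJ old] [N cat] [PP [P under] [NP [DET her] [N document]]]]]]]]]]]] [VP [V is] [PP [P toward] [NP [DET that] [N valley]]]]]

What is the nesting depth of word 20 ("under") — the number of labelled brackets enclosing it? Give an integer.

Counting open brackets not yet closed at "under": [S [NP [PP [NP [PP [NP [PP [NP [PP [NP [PP [P = 12.

12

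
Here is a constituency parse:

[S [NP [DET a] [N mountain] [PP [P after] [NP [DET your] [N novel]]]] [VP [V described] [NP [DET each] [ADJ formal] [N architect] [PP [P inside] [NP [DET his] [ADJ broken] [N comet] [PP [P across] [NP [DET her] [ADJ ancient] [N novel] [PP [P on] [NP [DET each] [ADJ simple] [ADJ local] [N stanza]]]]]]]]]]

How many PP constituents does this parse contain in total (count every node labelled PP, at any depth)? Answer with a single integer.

4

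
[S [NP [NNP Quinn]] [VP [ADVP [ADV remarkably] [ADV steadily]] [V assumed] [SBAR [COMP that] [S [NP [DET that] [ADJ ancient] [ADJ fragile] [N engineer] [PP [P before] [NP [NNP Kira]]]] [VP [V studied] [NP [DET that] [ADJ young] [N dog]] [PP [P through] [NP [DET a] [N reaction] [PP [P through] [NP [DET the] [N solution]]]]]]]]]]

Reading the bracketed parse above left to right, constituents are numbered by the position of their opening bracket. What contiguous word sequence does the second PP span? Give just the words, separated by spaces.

through a reaction through the solution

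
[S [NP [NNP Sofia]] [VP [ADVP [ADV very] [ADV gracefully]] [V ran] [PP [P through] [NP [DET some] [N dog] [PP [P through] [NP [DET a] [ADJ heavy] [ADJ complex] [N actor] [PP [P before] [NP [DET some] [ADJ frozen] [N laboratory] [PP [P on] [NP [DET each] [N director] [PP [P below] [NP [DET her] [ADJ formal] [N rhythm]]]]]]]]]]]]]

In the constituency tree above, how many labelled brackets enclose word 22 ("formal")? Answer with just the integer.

13

Path from the root down to the word: S → VP → PP → NP → PP → NP → PP → NP → PP → NP → PP → NP → ADJ. That is 13 enclosing brackets.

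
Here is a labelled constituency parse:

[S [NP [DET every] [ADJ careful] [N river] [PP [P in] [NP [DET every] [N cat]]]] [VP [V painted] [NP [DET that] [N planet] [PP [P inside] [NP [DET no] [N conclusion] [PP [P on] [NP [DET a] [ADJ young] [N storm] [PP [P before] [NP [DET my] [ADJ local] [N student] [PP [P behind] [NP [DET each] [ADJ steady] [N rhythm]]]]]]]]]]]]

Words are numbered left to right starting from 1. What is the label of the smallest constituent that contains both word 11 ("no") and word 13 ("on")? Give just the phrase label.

NP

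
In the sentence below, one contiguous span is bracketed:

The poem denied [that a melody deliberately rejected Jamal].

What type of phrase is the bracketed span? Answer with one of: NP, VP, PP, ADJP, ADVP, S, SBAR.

SBAR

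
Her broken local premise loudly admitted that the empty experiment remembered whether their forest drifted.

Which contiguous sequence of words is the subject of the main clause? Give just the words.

her broken local premise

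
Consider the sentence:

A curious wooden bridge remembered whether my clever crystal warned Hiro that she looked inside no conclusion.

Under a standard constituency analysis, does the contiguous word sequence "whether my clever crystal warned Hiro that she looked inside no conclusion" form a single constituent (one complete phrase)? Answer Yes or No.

These words form the whole subordinate clause headed by "whether", so yes — one constituent.

Yes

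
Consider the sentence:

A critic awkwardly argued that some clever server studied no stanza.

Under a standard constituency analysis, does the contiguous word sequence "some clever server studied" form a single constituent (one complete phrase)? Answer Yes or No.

The sequence begins inside the noun phrase "some clever server" and ends inside the verb phrase "studied no stanza"; it crosses a phrase boundary, so no single node in the tree spans exactly those words.

No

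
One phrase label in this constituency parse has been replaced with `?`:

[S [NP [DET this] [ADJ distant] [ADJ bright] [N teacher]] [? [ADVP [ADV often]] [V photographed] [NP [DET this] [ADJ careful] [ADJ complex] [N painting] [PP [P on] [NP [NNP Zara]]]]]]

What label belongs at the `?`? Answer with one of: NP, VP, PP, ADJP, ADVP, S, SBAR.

VP

Looking at what the `?` directly dominates — ADVP, V 'photographed', NP — this is a verb phrase (VP).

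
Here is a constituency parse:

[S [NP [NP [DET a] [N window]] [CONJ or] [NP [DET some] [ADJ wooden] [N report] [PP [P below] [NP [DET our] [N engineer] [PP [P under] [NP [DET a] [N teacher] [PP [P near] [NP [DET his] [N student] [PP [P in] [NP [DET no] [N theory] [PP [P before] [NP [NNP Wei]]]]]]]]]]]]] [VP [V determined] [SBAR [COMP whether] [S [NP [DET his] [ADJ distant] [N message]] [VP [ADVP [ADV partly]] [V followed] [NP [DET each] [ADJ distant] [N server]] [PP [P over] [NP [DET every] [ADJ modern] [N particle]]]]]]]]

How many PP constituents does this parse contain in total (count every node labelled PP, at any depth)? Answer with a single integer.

Scanning left to right, an opening `[PP` appears at word positions 7, 10, 13, 16, 19, 31 — 6 in total.

6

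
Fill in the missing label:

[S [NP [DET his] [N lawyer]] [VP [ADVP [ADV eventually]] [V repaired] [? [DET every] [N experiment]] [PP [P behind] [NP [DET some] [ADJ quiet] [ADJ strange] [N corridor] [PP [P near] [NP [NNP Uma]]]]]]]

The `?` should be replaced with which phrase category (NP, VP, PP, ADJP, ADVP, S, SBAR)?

NP

Looking at what the `?` directly dominates — DET 'every', N 'experiment' — this is a noun phrase (NP).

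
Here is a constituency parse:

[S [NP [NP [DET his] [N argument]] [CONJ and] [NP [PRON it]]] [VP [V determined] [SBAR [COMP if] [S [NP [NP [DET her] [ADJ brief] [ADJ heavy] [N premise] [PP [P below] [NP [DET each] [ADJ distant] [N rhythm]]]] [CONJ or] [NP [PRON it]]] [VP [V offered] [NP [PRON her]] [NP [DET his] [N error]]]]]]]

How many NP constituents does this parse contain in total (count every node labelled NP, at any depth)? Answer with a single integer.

Listing each NP by its span: [NP his argument and it]; [NP his argument]; [NP it]; [NP her brief heavy premise below each distant rhythm or it]; [NP her brief heavy premise below each distant rhythm]; [NP each distant rhythm] … — that makes 9.

9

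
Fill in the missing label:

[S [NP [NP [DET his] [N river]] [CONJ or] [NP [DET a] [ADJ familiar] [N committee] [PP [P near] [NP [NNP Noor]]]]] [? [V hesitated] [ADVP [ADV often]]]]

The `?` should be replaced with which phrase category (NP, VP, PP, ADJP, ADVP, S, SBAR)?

The `?` node immediately contains: V 'hesitated', ADVP. That is the internal structure of a verb phrase, so the label is VP.

VP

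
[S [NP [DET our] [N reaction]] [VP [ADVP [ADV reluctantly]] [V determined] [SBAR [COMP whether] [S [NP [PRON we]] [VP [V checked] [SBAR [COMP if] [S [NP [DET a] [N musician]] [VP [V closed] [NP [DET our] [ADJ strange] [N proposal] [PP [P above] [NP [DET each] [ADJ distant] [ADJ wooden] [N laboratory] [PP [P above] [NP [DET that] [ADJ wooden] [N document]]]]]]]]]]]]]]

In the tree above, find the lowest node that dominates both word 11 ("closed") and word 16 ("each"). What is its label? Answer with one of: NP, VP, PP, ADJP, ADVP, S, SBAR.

VP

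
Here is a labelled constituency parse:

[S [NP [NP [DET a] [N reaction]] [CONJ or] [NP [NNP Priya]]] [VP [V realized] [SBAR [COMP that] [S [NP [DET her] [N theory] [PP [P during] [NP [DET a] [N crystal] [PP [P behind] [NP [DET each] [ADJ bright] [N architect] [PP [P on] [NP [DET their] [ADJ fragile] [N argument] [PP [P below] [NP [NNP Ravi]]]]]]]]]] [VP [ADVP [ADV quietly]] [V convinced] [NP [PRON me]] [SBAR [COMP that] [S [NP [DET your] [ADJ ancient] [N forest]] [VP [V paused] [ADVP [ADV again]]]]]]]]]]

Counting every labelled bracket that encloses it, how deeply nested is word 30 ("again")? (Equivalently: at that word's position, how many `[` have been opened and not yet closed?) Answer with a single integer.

Path from the root down to the word: S → VP → SBAR → S → VP → SBAR → S → VP → ADVP → ADV. That is 10 enclosing brackets.

10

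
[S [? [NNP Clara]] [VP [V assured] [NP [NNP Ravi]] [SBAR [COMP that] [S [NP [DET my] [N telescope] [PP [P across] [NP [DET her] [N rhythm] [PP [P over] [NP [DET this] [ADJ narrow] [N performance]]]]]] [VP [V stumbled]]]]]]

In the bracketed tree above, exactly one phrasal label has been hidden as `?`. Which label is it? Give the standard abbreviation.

A constituent whose immediate children are NNP 'Clara' is a noun phrase: NP.

NP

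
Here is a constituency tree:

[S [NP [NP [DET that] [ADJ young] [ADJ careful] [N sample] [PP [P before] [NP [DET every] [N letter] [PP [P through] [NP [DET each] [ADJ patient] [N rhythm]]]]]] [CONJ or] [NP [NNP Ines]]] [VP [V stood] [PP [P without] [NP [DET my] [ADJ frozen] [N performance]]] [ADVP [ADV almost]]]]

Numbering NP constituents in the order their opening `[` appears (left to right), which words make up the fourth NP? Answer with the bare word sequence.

Opening `[NP` markers occur at word positions 1, 1, 6, 9, 13, 16; the fourth of these opens the constituent [NP each patient rhythm].

each patient rhythm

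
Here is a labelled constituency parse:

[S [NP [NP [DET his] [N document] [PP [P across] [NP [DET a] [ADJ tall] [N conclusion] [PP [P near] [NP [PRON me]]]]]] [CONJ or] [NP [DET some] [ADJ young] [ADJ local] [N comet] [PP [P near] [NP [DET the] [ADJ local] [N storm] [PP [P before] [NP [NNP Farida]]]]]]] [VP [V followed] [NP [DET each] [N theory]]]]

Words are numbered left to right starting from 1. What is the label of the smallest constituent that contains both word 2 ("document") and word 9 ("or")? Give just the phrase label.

NP

Both words fall inside [NP his document across a tall conclusion near me or some young local comet near the local storm before Farida] (words 1–19), and no smaller constituent contains them both. Label: NP.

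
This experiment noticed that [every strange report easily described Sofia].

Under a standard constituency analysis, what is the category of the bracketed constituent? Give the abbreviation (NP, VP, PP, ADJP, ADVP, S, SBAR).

"described" is the head of the bracketed span, so the span is a clause: S.

S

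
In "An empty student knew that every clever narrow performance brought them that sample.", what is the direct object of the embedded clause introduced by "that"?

that sample

The verb of the embedded clause introduced by "that" is "brought"; its direct object is the NP "that sample".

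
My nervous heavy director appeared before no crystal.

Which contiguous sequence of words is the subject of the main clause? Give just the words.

The subject of the main clause is the NP immediately before the verb "appeared": "my nervous heavy director".

my nervous heavy director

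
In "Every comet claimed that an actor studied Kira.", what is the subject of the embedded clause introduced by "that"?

an actor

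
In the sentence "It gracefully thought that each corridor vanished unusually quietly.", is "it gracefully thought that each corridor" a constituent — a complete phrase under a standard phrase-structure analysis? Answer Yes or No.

No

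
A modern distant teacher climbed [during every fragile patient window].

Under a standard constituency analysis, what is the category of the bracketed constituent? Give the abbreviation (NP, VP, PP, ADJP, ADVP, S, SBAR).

PP

"during" is the head of the bracketed span, so the span is a prepositional phrase: PP.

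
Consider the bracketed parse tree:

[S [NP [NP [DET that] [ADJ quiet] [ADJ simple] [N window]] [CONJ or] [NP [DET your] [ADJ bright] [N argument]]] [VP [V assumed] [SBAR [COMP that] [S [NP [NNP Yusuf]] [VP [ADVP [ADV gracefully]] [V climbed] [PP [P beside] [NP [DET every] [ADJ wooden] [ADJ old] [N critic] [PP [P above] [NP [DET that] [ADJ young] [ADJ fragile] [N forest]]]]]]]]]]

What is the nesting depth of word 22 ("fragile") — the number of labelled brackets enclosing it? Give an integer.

10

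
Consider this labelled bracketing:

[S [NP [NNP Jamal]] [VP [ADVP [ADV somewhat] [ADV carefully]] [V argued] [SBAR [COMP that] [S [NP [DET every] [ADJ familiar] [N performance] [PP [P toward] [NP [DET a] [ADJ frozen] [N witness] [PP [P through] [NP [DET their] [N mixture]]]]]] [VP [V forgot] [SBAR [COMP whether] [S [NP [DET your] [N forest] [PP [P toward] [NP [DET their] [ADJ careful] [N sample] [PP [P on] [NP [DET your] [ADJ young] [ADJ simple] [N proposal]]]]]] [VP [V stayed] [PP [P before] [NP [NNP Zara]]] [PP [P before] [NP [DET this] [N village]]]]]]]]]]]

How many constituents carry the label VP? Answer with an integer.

3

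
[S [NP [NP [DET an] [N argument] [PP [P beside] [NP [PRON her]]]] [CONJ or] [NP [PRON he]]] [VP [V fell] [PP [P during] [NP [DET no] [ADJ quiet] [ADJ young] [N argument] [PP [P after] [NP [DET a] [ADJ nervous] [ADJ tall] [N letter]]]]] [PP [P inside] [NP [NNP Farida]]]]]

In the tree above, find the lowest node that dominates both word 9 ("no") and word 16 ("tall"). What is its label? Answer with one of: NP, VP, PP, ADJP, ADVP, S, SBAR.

NP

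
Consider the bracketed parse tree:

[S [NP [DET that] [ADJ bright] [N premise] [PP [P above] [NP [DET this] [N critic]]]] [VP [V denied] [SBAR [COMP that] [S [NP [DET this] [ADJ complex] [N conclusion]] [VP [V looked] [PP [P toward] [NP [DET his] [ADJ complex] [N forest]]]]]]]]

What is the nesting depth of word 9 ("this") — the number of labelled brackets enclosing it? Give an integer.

Counting open brackets not yet closed at "this": [S [VP [SBAR [S [NP [DET = 6.

6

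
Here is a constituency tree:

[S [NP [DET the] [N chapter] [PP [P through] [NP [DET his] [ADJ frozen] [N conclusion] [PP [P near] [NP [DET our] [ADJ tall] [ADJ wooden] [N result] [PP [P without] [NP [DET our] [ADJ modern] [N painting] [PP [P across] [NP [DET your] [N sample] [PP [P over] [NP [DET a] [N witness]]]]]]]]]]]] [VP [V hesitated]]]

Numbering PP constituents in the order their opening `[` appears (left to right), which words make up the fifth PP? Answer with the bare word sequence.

Opening `[PP` markers occur at word positions 3, 7, 12, 16, 19; the fifth of these opens the constituent [PP over a witness].

over a witness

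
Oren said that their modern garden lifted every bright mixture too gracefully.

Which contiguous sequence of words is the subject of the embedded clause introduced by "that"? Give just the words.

"their modern garden" is the NP that combines with the VP headed by "lifted" to form the embedded clause introduced by "that" — the subject.

their modern garden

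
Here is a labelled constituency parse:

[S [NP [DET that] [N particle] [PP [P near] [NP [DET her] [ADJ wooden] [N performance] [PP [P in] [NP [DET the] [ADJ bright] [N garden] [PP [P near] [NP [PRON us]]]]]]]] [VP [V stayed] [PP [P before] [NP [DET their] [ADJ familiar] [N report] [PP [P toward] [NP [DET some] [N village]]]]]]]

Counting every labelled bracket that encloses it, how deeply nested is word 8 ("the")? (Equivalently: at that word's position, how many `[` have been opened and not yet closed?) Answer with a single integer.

7

The word sits inside DET, which is inside NP, inside PP, inside NP, inside PP, inside NP, inside S — 7 brackets in all.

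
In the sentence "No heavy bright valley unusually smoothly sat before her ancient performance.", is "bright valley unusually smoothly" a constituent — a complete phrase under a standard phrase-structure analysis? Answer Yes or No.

The sequence begins inside the noun phrase "no heavy bright valley" and ends inside the verb phrase "unusually smoothly sat before her ancient performance"; it crosses a phrase boundary, so no single node in the tree spans exactly those words.

No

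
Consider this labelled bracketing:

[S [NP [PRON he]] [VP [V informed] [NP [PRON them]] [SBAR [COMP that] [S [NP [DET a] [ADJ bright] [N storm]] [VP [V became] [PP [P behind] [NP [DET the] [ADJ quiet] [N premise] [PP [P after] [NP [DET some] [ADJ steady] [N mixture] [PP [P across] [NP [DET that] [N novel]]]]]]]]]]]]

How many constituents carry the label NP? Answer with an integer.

6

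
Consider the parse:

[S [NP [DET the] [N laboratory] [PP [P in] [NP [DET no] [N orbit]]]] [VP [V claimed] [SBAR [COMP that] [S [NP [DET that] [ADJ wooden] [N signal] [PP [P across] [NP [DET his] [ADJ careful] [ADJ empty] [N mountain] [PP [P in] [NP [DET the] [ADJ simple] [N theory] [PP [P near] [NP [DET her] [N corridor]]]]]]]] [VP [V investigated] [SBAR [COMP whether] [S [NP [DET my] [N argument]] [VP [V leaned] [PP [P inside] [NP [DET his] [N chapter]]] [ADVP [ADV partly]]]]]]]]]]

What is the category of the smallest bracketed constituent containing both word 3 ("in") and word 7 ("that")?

The smallest bracket enclosing both words is [S the laboratory in no orbit claimed that that wooden signal across his careful empty mountain in the simple theory near her corridor investigated whether my argument leaned inside his chapter partly], so the label is S.

S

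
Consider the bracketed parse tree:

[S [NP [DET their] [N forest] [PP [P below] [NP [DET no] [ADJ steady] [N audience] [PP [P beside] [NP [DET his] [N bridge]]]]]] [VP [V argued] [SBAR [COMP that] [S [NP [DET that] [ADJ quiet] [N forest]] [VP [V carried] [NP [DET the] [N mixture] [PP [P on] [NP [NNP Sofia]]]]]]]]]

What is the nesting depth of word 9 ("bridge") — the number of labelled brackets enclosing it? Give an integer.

7

Counting open brackets not yet closed at "bridge": [S [NP [PP [NP [PP [NP [N = 7.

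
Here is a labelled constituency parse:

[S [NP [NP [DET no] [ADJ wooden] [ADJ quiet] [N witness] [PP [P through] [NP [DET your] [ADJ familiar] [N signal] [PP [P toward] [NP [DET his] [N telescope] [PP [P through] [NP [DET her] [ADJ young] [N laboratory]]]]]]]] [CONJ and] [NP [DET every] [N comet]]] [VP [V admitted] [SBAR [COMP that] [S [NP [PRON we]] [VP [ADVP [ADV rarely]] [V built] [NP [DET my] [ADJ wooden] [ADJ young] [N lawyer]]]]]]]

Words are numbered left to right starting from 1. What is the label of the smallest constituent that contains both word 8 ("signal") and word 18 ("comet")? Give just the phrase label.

NP

Both words fall inside [NP no wooden quiet witness through your familiar signal toward his telescope through her young laboratory and every comet] (words 1–18), and no smaller constituent contains them both. Label: NP.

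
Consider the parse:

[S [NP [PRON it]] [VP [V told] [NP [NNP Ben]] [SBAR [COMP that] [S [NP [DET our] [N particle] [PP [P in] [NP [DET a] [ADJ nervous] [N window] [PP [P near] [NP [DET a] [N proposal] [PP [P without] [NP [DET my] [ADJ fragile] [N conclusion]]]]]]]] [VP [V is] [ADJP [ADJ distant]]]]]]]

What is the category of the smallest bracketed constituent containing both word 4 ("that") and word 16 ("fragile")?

Word 4 lies under S → VP → SBAR → COMP; word 16 lies under S → VP → SBAR → S → NP → PP → NP → PP → NP → PP → NP → ADJ. The lowest shared node is the SBAR.

SBAR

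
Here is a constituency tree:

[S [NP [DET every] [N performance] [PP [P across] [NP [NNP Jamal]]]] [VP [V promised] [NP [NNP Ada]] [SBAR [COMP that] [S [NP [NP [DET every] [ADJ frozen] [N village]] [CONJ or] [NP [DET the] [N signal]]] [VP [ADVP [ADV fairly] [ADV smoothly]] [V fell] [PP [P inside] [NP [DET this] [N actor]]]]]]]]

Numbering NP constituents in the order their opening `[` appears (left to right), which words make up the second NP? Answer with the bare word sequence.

The NP opening brackets appear, in order, over: "every performance across Jamal"; "Jamal"; "Ada"; "every frozen village or the signal"; "every frozen village"; "the signal"; "this actor". The second one spans "Jamal".

Jamal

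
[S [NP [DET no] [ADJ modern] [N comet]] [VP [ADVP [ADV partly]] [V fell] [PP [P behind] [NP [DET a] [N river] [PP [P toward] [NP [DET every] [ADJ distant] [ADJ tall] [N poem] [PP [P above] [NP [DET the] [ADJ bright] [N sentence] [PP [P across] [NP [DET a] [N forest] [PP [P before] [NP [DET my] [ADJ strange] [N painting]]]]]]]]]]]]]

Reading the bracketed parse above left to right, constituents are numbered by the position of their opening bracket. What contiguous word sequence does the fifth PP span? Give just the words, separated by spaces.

before my strange painting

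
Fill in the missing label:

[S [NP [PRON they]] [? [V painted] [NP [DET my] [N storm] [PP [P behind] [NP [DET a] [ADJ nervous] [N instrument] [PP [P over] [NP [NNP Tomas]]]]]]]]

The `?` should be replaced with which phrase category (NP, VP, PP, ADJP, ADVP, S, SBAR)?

VP

A constituent whose immediate children are V 'painted', NP is a verb phrase: VP.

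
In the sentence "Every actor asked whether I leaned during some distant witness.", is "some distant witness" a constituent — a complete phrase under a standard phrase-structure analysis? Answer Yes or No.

These words form the whole noun phrase headed by "witness", so yes — one constituent.

Yes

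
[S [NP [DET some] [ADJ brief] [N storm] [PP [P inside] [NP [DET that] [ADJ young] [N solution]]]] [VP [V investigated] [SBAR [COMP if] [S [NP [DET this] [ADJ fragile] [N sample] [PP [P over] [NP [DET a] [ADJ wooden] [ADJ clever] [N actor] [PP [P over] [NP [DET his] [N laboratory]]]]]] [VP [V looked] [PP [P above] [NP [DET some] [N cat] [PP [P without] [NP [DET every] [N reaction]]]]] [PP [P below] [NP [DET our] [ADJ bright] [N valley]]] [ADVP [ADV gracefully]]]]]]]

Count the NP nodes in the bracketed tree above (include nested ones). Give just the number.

8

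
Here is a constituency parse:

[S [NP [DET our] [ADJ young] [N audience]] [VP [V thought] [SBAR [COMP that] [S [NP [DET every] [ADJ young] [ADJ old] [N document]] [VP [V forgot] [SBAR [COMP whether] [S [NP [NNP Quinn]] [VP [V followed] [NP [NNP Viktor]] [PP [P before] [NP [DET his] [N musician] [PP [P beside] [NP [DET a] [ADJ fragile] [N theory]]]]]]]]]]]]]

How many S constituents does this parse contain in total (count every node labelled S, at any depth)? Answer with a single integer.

3

Scanning left to right, an opening `[S` appears at word positions 1, 6, 12 — 3 in total.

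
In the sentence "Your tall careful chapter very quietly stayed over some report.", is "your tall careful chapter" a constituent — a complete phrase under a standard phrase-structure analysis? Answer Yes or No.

Yes

The sequence corresponds to a single NP node — the noun phrase "your tall careful chapter".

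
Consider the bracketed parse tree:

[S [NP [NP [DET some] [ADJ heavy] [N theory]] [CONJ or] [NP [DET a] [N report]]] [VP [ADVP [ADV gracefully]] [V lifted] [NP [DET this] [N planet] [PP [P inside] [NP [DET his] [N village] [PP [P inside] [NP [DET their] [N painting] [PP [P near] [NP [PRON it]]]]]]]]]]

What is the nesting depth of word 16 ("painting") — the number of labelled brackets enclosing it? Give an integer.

8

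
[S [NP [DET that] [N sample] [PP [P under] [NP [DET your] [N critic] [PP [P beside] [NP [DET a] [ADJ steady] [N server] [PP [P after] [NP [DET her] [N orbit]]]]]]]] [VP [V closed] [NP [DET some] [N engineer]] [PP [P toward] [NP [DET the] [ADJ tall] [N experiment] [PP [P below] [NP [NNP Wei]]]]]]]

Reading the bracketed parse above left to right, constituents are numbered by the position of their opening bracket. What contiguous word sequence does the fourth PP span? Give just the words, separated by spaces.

toward the tall experiment below Wei

In left-to-right order the PP constituents are "under your critic beside a steady server after her orbit"; "beside a steady server after her orbit"; "after her orbit"; "toward the tall experiment below Wei"; "below Wei". Number 4 is "toward the tall experiment below Wei".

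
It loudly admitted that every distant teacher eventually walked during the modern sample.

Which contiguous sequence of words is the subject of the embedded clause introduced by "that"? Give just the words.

The subject of the embedded clause introduced by "that" is the NP immediately before the verb "walked": "every distant teacher".

every distant teacher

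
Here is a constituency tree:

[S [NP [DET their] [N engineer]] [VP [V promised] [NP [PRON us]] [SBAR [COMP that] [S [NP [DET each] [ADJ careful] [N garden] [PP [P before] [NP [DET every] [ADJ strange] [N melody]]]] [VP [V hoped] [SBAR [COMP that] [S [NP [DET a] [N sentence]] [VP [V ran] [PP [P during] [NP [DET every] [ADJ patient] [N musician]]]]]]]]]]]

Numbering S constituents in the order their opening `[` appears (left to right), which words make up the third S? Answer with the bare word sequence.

a sentence ran during every patient musician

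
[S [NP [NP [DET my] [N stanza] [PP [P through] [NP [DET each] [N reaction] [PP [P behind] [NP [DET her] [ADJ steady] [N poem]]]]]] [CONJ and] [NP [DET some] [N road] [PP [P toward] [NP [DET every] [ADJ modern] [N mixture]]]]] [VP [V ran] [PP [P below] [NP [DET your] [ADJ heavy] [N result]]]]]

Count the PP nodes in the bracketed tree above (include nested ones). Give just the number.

4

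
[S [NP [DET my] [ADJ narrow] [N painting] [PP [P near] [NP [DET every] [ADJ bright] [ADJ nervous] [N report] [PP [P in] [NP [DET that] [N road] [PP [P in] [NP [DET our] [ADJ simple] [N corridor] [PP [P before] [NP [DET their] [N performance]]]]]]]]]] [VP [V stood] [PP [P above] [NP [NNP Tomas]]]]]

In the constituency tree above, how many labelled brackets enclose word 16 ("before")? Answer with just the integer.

Counting open brackets not yet closed at "before": [S [NP [PP [NP [PP [NP [PP [NP [PP [P = 10.

10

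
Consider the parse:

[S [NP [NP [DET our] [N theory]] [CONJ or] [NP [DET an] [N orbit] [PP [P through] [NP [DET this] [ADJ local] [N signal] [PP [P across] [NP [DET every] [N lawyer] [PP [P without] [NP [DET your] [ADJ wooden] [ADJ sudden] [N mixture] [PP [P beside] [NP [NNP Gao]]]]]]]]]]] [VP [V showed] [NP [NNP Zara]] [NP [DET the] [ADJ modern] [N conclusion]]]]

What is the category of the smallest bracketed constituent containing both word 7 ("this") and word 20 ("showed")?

Word 7 lies under S → NP → NP → PP → NP → DET; word 20 lies under S → VP → V. The lowest shared node is the S.

S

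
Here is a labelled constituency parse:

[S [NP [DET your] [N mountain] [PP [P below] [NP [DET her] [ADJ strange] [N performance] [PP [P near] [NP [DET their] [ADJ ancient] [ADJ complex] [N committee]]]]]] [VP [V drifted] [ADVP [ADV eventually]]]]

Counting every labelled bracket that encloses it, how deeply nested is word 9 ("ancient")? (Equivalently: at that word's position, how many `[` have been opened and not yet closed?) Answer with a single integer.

Counting open brackets not yet closed at "ancient": [S [NP [PP [NP [PP [NP [ADJ = 7.

7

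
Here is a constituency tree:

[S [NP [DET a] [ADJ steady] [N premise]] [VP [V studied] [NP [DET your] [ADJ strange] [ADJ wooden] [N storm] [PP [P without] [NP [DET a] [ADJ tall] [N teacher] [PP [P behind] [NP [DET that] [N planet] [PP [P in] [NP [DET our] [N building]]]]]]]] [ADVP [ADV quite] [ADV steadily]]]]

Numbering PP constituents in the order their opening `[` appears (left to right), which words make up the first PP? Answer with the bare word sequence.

The PP opening brackets appear, in order, over: "without a tall teacher behind that planet in our building"; "behind that planet in our building"; "in our building". The first one spans "without a tall teacher behind that planet in our building".

without a tall teacher behind that planet in our building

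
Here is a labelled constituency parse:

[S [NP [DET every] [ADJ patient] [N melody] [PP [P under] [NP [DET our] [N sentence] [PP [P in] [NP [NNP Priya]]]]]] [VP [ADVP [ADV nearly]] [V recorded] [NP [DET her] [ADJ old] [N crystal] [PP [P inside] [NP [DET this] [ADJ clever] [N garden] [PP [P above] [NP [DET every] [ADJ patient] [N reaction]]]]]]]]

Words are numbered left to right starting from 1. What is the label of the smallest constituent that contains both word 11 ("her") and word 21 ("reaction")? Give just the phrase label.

Word 11 lies under S → VP → NP → DET; word 21 lies under S → VP → NP → PP → NP → PP → NP → N. The lowest shared node is the NP.

NP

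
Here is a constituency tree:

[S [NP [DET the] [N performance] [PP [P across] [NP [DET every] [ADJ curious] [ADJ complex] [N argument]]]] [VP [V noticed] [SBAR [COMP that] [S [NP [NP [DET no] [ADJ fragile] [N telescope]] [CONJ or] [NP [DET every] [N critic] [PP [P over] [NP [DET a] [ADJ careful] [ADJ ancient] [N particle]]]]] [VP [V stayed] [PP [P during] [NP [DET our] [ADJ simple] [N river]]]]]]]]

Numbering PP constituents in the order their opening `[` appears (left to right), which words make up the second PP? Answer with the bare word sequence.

over a careful ancient particle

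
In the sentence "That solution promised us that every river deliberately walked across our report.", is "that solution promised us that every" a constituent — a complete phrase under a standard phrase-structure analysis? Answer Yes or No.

No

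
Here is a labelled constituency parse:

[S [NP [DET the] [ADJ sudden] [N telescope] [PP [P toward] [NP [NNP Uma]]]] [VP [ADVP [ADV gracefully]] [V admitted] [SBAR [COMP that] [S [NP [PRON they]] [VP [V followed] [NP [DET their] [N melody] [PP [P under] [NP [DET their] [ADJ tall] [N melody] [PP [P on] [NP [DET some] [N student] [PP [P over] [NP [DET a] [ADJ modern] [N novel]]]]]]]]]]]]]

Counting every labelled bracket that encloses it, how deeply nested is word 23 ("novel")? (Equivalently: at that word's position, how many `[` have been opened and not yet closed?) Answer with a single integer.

13

Path from the root down to the word: S → VP → SBAR → S → VP → NP → PP → NP → PP → NP → PP → NP → N. That is 13 enclosing brackets.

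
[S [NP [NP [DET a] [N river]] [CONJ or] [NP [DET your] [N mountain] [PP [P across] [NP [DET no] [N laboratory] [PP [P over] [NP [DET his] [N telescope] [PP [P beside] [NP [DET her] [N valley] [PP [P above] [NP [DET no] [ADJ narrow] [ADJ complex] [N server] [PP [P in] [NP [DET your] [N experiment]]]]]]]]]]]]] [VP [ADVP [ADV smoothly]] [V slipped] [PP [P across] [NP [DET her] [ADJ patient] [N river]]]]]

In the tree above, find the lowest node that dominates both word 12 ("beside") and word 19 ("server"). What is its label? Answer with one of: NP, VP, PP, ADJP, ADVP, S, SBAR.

PP

Both words fall inside [PP beside her valley above no narrow complex server in your experiment] (words 12–22), and no smaller constituent contains them both. Label: PP.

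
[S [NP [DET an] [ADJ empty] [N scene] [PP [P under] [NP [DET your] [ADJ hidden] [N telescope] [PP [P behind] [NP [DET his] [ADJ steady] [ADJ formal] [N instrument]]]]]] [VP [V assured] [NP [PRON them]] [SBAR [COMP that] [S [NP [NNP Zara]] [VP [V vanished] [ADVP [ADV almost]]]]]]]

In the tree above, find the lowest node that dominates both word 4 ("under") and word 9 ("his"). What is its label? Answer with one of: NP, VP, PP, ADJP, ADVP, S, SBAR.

PP

The smallest bracket enclosing both words is [PP under your hidden telescope behind his steady formal instrument], so the label is PP.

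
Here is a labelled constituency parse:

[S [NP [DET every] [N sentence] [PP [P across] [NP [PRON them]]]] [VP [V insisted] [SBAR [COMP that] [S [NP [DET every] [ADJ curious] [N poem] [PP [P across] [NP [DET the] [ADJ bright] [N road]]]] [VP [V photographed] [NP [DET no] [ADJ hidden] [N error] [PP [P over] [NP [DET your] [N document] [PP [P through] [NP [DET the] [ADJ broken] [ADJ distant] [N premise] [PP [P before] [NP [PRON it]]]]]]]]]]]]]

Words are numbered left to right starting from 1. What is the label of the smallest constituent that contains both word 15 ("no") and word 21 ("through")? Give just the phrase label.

NP

The smallest bracket enclosing both words is [NP no hidden error over your document through the broken distant premise before it], so the label is NP.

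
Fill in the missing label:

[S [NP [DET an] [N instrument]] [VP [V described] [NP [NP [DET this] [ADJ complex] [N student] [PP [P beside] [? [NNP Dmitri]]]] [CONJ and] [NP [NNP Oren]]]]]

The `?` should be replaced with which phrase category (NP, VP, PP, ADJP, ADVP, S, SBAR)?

NP

Looking at what the `?` directly dominates — NNP 'Dmitri' — this is a noun phrase (NP).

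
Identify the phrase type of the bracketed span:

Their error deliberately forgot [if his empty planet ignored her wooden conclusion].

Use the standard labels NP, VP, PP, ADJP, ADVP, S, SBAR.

SBAR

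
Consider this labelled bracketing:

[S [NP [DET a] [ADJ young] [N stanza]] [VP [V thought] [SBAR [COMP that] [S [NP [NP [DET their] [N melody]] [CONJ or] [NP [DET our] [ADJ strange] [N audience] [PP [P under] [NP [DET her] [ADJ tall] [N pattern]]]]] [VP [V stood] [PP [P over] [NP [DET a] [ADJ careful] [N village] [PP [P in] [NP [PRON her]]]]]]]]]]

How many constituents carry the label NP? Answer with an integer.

7

Scanning left to right, an opening `[NP` appears at word positions 1, 6, 6, 9, 13, 18, 22 — 7 in total.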